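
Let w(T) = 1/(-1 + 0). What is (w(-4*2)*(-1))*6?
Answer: 6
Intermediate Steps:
w(T) = -1 (w(T) = 1/(-1) = -1)
(w(-4*2)*(-1))*6 = -1*(-1)*6 = 1*6 = 6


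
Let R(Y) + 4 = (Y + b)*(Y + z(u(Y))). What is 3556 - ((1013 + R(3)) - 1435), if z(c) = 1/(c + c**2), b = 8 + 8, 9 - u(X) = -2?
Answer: 518081/132 ≈ 3924.9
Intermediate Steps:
u(X) = 11 (u(X) = 9 - 1*(-2) = 9 + 2 = 11)
b = 16
R(Y) = -4 + (16 + Y)*(1/132 + Y) (R(Y) = -4 + (Y + 16)*(Y + 1/(11*(1 + 11))) = -4 + (16 + Y)*(Y + (1/11)/12) = -4 + (16 + Y)*(Y + (1/11)*(1/12)) = -4 + (16 + Y)*(Y + 1/132) = -4 + (16 + Y)*(1/132 + Y))
3556 - ((1013 + R(3)) - 1435) = 3556 - ((1013 + (-128/33 + 3**2 + (2113/132)*3)) - 1435) = 3556 - ((1013 + (-128/33 + 9 + 2113/44)) - 1435) = 3556 - ((1013 + 7015/132) - 1435) = 3556 - (140731/132 - 1435) = 3556 - 1*(-48689/132) = 3556 + 48689/132 = 518081/132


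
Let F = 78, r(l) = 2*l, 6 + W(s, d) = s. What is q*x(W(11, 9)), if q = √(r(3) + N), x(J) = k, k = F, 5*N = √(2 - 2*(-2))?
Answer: 78*√(150 + 5*√6)/5 ≈ 198.71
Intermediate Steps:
W(s, d) = -6 + s
N = √6/5 (N = √(2 - 2*(-2))/5 = √(2 + 4)/5 = √6/5 ≈ 0.48990)
k = 78
x(J) = 78
q = √(6 + √6/5) (q = √(2*3 + √6/5) = √(6 + √6/5) ≈ 2.5475)
q*x(W(11, 9)) = (√(150 + 5*√6)/5)*78 = 78*√(150 + 5*√6)/5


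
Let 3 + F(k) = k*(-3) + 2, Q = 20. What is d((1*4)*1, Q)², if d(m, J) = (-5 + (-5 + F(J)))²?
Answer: 25411681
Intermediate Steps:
F(k) = -1 - 3*k (F(k) = -3 + (k*(-3) + 2) = -3 + (-3*k + 2) = -3 + (2 - 3*k) = -1 - 3*k)
d(m, J) = (-11 - 3*J)² (d(m, J) = (-5 + (-5 + (-1 - 3*J)))² = (-5 + (-6 - 3*J))² = (-11 - 3*J)²)
d((1*4)*1, Q)² = ((11 + 3*20)²)² = ((11 + 60)²)² = (71²)² = 5041² = 25411681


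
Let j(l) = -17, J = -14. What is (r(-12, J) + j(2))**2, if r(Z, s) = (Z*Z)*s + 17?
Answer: 4064256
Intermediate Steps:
r(Z, s) = 17 + s*Z**2 (r(Z, s) = Z**2*s + 17 = s*Z**2 + 17 = 17 + s*Z**2)
(r(-12, J) + j(2))**2 = ((17 - 14*(-12)**2) - 17)**2 = ((17 - 14*144) - 17)**2 = ((17 - 2016) - 17)**2 = (-1999 - 17)**2 = (-2016)**2 = 4064256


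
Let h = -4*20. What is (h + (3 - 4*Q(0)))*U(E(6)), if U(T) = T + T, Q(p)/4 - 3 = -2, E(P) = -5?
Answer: 930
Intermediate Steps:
Q(p) = 4 (Q(p) = 12 + 4*(-2) = 12 - 8 = 4)
U(T) = 2*T
h = -80
(h + (3 - 4*Q(0)))*U(E(6)) = (-80 + (3 - 4*4))*(2*(-5)) = (-80 + (3 - 16))*(-10) = (-80 - 13)*(-10) = -93*(-10) = 930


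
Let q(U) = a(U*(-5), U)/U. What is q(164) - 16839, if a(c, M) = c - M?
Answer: -16845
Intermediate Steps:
q(U) = -6 (q(U) = (U*(-5) - U)/U = (-5*U - U)/U = (-6*U)/U = -6)
q(164) - 16839 = -6 - 16839 = -16845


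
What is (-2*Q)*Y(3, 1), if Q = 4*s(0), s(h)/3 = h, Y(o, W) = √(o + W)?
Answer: 0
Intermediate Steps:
Y(o, W) = √(W + o)
s(h) = 3*h
Q = 0 (Q = 4*(3*0) = 4*0 = 0)
(-2*Q)*Y(3, 1) = (-2*0)*√(1 + 3) = 0*√4 = 0*2 = 0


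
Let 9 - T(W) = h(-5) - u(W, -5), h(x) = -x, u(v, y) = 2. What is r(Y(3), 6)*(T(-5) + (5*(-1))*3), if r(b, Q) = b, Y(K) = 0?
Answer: 0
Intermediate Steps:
T(W) = 6 (T(W) = 9 - (-1*(-5) - 1*2) = 9 - (5 - 2) = 9 - 1*3 = 9 - 3 = 6)
r(Y(3), 6)*(T(-5) + (5*(-1))*3) = 0*(6 + (5*(-1))*3) = 0*(6 - 5*3) = 0*(6 - 15) = 0*(-9) = 0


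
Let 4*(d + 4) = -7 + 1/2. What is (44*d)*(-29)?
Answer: 14355/2 ≈ 7177.5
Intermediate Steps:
d = -45/8 (d = -4 + (-7 + 1/2)/4 = -4 + (1/4)*(-13/2) = -4 - 13/8 = -45/8 ≈ -5.6250)
(44*d)*(-29) = (44*(-45/8))*(-29) = -495/2*(-29) = 14355/2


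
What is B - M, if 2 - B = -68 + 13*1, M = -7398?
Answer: 7455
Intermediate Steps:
B = 57 (B = 2 - (-68 + 13*1) = 2 - (-68 + 13) = 2 - 1*(-55) = 2 + 55 = 57)
B - M = 57 - 1*(-7398) = 57 + 7398 = 7455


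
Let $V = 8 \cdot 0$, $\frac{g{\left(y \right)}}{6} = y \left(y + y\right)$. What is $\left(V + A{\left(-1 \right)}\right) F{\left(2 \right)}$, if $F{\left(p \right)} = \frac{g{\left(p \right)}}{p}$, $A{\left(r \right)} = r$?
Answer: $-24$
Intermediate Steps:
$g{\left(y \right)} = 12 y^{2}$ ($g{\left(y \right)} = 6 y \left(y + y\right) = 6 y 2 y = 6 \cdot 2 y^{2} = 12 y^{2}$)
$V = 0$
$F{\left(p \right)} = 12 p$ ($F{\left(p \right)} = \frac{12 p^{2}}{p} = 12 p$)
$\left(V + A{\left(-1 \right)}\right) F{\left(2 \right)} = \left(0 - 1\right) 12 \cdot 2 = \left(-1\right) 24 = -24$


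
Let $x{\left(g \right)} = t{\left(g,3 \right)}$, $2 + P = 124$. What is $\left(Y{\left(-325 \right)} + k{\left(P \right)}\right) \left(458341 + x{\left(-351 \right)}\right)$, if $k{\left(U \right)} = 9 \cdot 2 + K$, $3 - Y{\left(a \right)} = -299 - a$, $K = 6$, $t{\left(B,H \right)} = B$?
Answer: $457990$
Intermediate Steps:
$P = 122$ ($P = -2 + 124 = 122$)
$Y{\left(a \right)} = 302 + a$ ($Y{\left(a \right)} = 3 - \left(-299 - a\right) = 3 + \left(299 + a\right) = 302 + a$)
$k{\left(U \right)} = 24$ ($k{\left(U \right)} = 9 \cdot 2 + 6 = 18 + 6 = 24$)
$x{\left(g \right)} = g$
$\left(Y{\left(-325 \right)} + k{\left(P \right)}\right) \left(458341 + x{\left(-351 \right)}\right) = \left(\left(302 - 325\right) + 24\right) \left(458341 - 351\right) = \left(-23 + 24\right) 457990 = 1 \cdot 457990 = 457990$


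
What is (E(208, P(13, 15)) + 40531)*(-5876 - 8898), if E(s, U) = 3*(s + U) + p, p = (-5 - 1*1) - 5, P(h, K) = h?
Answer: -608437642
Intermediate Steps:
p = -11 (p = (-5 - 1) - 5 = -6 - 5 = -11)
E(s, U) = -11 + 3*U + 3*s (E(s, U) = 3*(s + U) - 11 = 3*(U + s) - 11 = (3*U + 3*s) - 11 = -11 + 3*U + 3*s)
(E(208, P(13, 15)) + 40531)*(-5876 - 8898) = ((-11 + 3*13 + 3*208) + 40531)*(-5876 - 8898) = ((-11 + 39 + 624) + 40531)*(-14774) = (652 + 40531)*(-14774) = 41183*(-14774) = -608437642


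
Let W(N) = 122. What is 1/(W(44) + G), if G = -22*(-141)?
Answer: 1/3224 ≈ 0.00031017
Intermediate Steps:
G = 3102
1/(W(44) + G) = 1/(122 + 3102) = 1/3224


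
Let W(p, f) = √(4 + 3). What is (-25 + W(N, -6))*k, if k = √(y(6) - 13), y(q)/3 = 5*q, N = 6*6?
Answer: √77*(-25 + √7) ≈ -196.16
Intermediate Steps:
N = 36
y(q) = 15*q (y(q) = 3*(5*q) = 15*q)
W(p, f) = √7
k = √77 (k = √(15*6 - 13) = √(90 - 13) = √77 ≈ 8.7750)
(-25 + W(N, -6))*k = (-25 + √7)*√77 = √77*(-25 + √7)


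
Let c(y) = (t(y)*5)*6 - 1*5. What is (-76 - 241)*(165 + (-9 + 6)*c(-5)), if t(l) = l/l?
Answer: -28530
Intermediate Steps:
t(l) = 1
c(y) = 25 (c(y) = (1*5)*6 - 1*5 = 5*6 - 5 = 30 - 5 = 25)
(-76 - 241)*(165 + (-9 + 6)*c(-5)) = (-76 - 241)*(165 + (-9 + 6)*25) = -317*(165 - 3*25) = -317*(165 - 75) = -317*90 = -28530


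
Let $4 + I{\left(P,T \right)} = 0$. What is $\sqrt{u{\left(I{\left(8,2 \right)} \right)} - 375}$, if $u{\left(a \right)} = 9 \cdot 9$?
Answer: $7 i \sqrt{6} \approx 17.146 i$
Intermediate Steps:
$I{\left(P,T \right)} = -4$ ($I{\left(P,T \right)} = -4 + 0 = -4$)
$u{\left(a \right)} = 81$
$\sqrt{u{\left(I{\left(8,2 \right)} \right)} - 375} = \sqrt{81 - 375} = \sqrt{-294} = 7 i \sqrt{6}$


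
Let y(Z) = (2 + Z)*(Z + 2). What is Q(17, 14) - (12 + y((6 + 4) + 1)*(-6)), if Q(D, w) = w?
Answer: 1016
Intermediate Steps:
y(Z) = (2 + Z)² (y(Z) = (2 + Z)*(2 + Z) = (2 + Z)²)
Q(17, 14) - (12 + y((6 + 4) + 1)*(-6)) = 14 - (12 + (2 + ((6 + 4) + 1))²*(-6)) = 14 - (12 + (2 + (10 + 1))²*(-6)) = 14 - (12 + (2 + 11)²*(-6)) = 14 - (12 + 13²*(-6)) = 14 - (12 + 169*(-6)) = 14 - (12 - 1014) = 14 - 1*(-1002) = 14 + 1002 = 1016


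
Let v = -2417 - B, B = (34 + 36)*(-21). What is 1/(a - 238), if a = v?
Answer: -1/1185 ≈ -0.00084388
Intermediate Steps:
B = -1470 (B = 70*(-21) = -1470)
v = -947 (v = -2417 - 1*(-1470) = -2417 + 1470 = -947)
a = -947
1/(a - 238) = 1/(-947 - 238) = 1/(-1185) = -1/1185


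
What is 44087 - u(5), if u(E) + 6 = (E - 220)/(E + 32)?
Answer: 1631656/37 ≈ 44099.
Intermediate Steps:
u(E) = -6 + (-220 + E)/(32 + E) (u(E) = -6 + (E - 220)/(E + 32) = -6 + (-220 + E)/(32 + E))
44087 - u(5) = 44087 - (-412 - 5*5)/(32 + 5) = 44087 - (-412 - 25)/37 = 44087 - (-437)/37 = 44087 - 1*(-437/37) = 44087 + 437/37 = 1631656/37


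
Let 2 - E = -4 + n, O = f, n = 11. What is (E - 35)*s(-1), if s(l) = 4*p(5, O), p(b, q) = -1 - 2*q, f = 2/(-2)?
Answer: -160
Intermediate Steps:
f = -1 (f = 2*(-½) = -1)
O = -1
E = -5 (E = 2 - (-4 + 11) = 2 - 1*7 = 2 - 7 = -5)
s(l) = 4 (s(l) = 4*(-1 - 2*(-1)) = 4*(-1 + 2) = 4*1 = 4)
(E - 35)*s(-1) = (-5 - 35)*4 = -40*4 = -160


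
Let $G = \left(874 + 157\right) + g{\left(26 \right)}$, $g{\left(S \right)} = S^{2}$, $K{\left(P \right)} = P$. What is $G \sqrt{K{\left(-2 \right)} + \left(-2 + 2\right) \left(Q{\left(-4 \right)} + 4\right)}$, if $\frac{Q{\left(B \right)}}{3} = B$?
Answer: $1707 i \sqrt{2} \approx 2414.1 i$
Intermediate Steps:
$Q{\left(B \right)} = 3 B$
$G = 1707$ ($G = \left(874 + 157\right) + 26^{2} = 1031 + 676 = 1707$)
$G \sqrt{K{\left(-2 \right)} + \left(-2 + 2\right) \left(Q{\left(-4 \right)} + 4\right)} = 1707 \sqrt{-2 + \left(-2 + 2\right) \left(3 \left(-4\right) + 4\right)} = 1707 \sqrt{-2 + 0 \left(-12 + 4\right)} = 1707 \sqrt{-2 + 0 \left(-8\right)} = 1707 \sqrt{-2 + 0} = 1707 \sqrt{-2} = 1707 i \sqrt{2}$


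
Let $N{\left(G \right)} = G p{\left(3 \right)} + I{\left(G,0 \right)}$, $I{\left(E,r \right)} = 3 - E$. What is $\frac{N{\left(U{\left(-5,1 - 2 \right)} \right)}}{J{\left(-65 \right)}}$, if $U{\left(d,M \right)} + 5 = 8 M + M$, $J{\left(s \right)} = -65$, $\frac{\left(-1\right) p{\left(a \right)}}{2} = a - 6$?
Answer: $\frac{67}{65} \approx 1.0308$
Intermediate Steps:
$p{\left(a \right)} = 12 - 2 a$ ($p{\left(a \right)} = - 2 \left(a - 6\right) = - 2 \left(-6 + a\right) = 12 - 2 a$)
$U{\left(d,M \right)} = -5 + 9 M$ ($U{\left(d,M \right)} = -5 + \left(8 M + M\right) = -5 + 9 M$)
$N{\left(G \right)} = 3 + 5 G$ ($N{\left(G \right)} = G \left(12 - 6\right) - \left(-3 + G\right) = G 6 - \left(-3 + G\right) = 6 G - \left(-3 + G\right) = 3 + 5 G$)
$\frac{N{\left(U{\left(-5,1 - 2 \right)} \right)}}{J{\left(-65 \right)}} = \frac{3 + 5 \left(-5 + 9 \left(1 - 2\right)\right)}{-65} = \left(3 + 5 \left(-5 + 9 \left(1 - 2\right)\right)\right) \left(- \frac{1}{65}\right) = \left(3 + 5 \left(-5 + 9 \left(-1\right)\right)\right) \left(- \frac{1}{65}\right) = \left(3 + 5 \left(-5 - 9\right)\right) \left(- \frac{1}{65}\right) = \left(3 + 5 \left(-14\right)\right) \left(- \frac{1}{65}\right) = \left(3 - 70\right) \left(- \frac{1}{65}\right) = \left(-67\right) \left(- \frac{1}{65}\right) = \frac{67}{65}$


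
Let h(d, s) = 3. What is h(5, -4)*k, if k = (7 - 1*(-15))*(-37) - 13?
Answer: -2481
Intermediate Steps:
k = -827 (k = (7 + 15)*(-37) - 13 = 22*(-37) - 13 = -814 - 13 = -827)
h(5, -4)*k = 3*(-827) = -2481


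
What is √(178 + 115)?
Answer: √293 ≈ 17.117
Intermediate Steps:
√(178 + 115) = √293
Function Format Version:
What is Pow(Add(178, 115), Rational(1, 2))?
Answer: Pow(293, Rational(1, 2)) ≈ 17.117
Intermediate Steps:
Pow(Add(178, 115), Rational(1, 2)) = Pow(293, Rational(1, 2))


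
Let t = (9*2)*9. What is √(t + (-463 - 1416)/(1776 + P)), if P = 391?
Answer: 5*√30266489/2167 ≈ 12.694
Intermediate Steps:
t = 162 (t = 18*9 = 162)
√(t + (-463 - 1416)/(1776 + P)) = √(162 + (-463 - 1416)/(1776 + 391)) = √(162 - 1879/2167) = √(349175/2167) = 5*√30266489/2167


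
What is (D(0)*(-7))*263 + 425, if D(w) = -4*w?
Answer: 425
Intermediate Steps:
(D(0)*(-7))*263 + 425 = (-4*0*(-7))*263 + 425 = (0*(-7))*263 + 425 = 0*263 + 425 = 0 + 425 = 425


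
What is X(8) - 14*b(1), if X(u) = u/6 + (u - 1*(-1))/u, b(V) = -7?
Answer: 2411/24 ≈ 100.46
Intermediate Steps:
X(u) = u/6 + (1 + u)/u (X(u) = u*(⅙) + (u + 1)/u = u/6 + (1 + u)/u)
X(8) - 14*b(1) = (1 + 1/8 + (⅙)*8) - 14*(-7) = (1 + ⅛ + 4/3) + 98 = 59/24 + 98 = 2411/24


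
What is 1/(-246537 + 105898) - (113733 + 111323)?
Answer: -31651650785/140639 ≈ -2.2506e+5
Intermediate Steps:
1/(-246537 + 105898) - (113733 + 111323) = 1/(-140639) - 1*225056 = -1/140639 - 225056 = -31651650785/140639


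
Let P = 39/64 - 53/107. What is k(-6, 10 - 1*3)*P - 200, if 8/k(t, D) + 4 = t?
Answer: -1712781/8560 ≈ -200.09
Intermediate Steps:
k(t, D) = 8/(-4 + t)
P = 781/6848 (P = 39*(1/64) - 53*1/107 = 39/64 - 53/107 = 781/6848 ≈ 0.11405)
k(-6, 10 - 1*3)*P - 200 = (8/(-4 - 6))*(781/6848) - 200 = (8/(-10))*(781/6848) - 200 = (8*(-1/10))*(781/6848) - 200 = -4/5*781/6848 - 200 = -781/8560 - 200 = -1712781/8560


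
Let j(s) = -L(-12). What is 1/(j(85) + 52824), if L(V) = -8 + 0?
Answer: 1/52832 ≈ 1.8928e-5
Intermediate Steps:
L(V) = -8
j(s) = 8 (j(s) = -1*(-8) = 8)
1/(j(85) + 52824) = 1/(8 + 52824) = 1/52832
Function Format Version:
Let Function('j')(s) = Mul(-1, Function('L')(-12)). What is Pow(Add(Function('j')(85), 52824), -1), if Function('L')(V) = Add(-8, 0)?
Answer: Rational(1, 52832) ≈ 1.8928e-5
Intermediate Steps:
Function('L')(V) = -8
Function('j')(s) = 8 (Function('j')(s) = Mul(-1, -8) = 8)
Pow(Add(Function('j')(85), 52824), -1) = Pow(Add(8, 52824), -1) = Pow(52832, -1) = Rational(1, 52832)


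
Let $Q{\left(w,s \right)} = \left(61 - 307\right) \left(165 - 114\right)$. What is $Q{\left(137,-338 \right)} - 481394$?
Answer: $-493940$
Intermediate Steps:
$Q{\left(w,s \right)} = -12546$ ($Q{\left(w,s \right)} = \left(-246\right) 51 = -12546$)
$Q{\left(137,-338 \right)} - 481394 = -12546 - 481394 = -493940$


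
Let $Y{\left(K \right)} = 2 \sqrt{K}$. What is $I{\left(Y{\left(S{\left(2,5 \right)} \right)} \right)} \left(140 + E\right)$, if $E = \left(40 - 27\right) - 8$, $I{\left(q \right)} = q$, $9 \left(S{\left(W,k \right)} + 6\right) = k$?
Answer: $\frac{2030 i}{3} \approx 676.67 i$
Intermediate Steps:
$S{\left(W,k \right)} = -6 + \frac{k}{9}$
$E = 5$ ($E = 13 - 8 = 5$)
$I{\left(Y{\left(S{\left(2,5 \right)} \right)} \right)} \left(140 + E\right) = 2 \sqrt{-6 + \frac{1}{9} \cdot 5} \left(140 + 5\right) = 2 \sqrt{-6 + \frac{5}{9}} \cdot 145 = 2 \sqrt{- \frac{49}{9}} \cdot 145 = 2 \frac{7 i}{3} \cdot 145 = \frac{14 i}{3} \cdot 145 = \frac{2030 i}{3}$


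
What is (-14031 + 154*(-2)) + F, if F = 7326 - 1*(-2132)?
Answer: -4881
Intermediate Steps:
F = 9458 (F = 7326 + 2132 = 9458)
(-14031 + 154*(-2)) + F = (-14031 + 154*(-2)) + 9458 = (-14031 - 308) + 9458 = -14339 + 9458 = -4881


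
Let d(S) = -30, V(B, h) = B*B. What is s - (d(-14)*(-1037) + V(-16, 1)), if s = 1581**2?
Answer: 2468195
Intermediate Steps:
V(B, h) = B**2
s = 2499561
s - (d(-14)*(-1037) + V(-16, 1)) = 2499561 - (-30*(-1037) + (-16)**2) = 2499561 - (31110 + 256) = 2499561 - 1*31366 = 2499561 - 31366 = 2468195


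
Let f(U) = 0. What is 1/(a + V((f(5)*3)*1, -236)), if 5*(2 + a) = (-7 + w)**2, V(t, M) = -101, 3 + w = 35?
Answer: 1/22 ≈ 0.045455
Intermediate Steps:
w = 32 (w = -3 + 35 = 32)
a = 123 (a = -2 + (-7 + 32)**2/5 = -2 + (1/5)*25**2 = -2 + (1/5)*625 = -2 + 125 = 123)
1/(a + V((f(5)*3)*1, -236)) = 1/(123 - 101) = 1/22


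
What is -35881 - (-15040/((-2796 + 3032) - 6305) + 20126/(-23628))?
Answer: -857584795153/23899722 ≈ -35883.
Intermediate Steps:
-35881 - (-15040/((-2796 + 3032) - 6305) + 20126/(-23628)) = -35881 - (-15040/(236 - 6305) + 20126*(-1/23628)) = -35881 - (-15040/(-6069) - 10063/11814) = -35881 - (-15040*(-1/6069) - 10063/11814) = -35881 - (15040/6069 - 10063/11814) = -35881 - 1*38870071/23899722 = -35881 - 38870071/23899722 = -857584795153/23899722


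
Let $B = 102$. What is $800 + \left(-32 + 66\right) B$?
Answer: $4268$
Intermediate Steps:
$800 + \left(-32 + 66\right) B = 800 + \left(-32 + 66\right) 102 = 800 + 34 \cdot 102 = 800 + 3468 = 4268$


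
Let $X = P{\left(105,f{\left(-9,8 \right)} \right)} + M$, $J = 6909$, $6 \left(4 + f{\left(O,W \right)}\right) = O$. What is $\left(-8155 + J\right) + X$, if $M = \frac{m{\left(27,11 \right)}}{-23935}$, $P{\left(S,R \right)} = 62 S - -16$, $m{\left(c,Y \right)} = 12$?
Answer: $\frac{126376788}{23935} \approx 5280.0$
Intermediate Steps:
$f{\left(O,W \right)} = -4 + \frac{O}{6}$
$P{\left(S,R \right)} = 16 + 62 S$ ($P{\left(S,R \right)} = 62 S + 16 = 16 + 62 S$)
$M = - \frac{12}{23935}$ ($M = \frac{12}{-23935} = 12 \left(- \frac{1}{23935}\right) = - \frac{12}{23935} \approx -0.00050136$)
$X = \frac{156199798}{23935}$ ($X = \left(16 + 62 \cdot 105\right) - \frac{12}{23935} = \left(16 + 6510\right) - \frac{12}{23935} = 6526 - \frac{12}{23935} = \frac{156199798}{23935} \approx 6526.0$)
$\left(-8155 + J\right) + X = \left(-8155 + 6909\right) + \frac{156199798}{23935} = -1246 + \frac{156199798}{23935} = \frac{126376788}{23935}$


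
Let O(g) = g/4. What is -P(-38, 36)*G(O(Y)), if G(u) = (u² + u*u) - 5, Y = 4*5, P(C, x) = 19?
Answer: -855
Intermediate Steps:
Y = 20
O(g) = g/4 (O(g) = g*(¼) = g/4)
G(u) = -5 + 2*u² (G(u) = (u² + u²) - 5 = 2*u² - 5 = -5 + 2*u²)
-P(-38, 36)*G(O(Y)) = -19*(-5 + 2*((¼)*20)²) = -19*(-5 + 2*5²) = -19*(-5 + 2*25) = -19*(-5 + 50) = -19*45 = -1*855 = -855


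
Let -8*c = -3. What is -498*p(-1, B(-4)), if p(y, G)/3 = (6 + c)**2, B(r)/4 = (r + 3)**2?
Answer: -1942947/32 ≈ -60717.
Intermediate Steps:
c = 3/8 (c = -1/8*(-3) = 3/8 ≈ 0.37500)
B(r) = 4*(3 + r)**2 (B(r) = 4*(r + 3)**2 = 4*(3 + r)**2)
p(y, G) = 7803/64 (p(y, G) = 3*(6 + 3/8)**2 = 3*(51/8)**2 = 3*(2601/64) = 7803/64)
-498*p(-1, B(-4)) = -498*7803/64 = -1942947/32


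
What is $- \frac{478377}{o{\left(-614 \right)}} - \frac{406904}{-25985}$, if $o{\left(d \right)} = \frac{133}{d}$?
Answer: $\frac{7632458694062}{3456005} \approx 2.2085 \cdot 10^{6}$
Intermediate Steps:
$- \frac{478377}{o{\left(-614 \right)}} - \frac{406904}{-25985} = - \frac{478377}{133 \frac{1}{-614}} - \frac{406904}{-25985} = - \frac{478377}{133 \left(- \frac{1}{614}\right)} - - \frac{406904}{25985} = - \frac{478377}{- \frac{133}{614}} + \frac{406904}{25985} = \left(-478377\right) \left(- \frac{614}{133}\right) + \frac{406904}{25985} = \frac{293723478}{133} + \frac{406904}{25985} = \frac{7632458694062}{3456005}$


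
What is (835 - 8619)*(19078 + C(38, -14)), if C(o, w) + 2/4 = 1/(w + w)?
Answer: -148498982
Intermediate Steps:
C(o, w) = -½ + 1/(2*w) (C(o, w) = -½ + 1/(w + w) = -½ + 1/(2*w))
(835 - 8619)*(19078 + C(38, -14)) = (835 - 8619)*(19078 + (½)*(1 - 1*(-14))/(-14)) = -7784*(19078 + (½)*(-1/14)*(1 + 14)) = -7784*(19078 + (½)*(-1/14)*15) = -7784*(19078 - 15/28) = -7784*534169/28 = -148498982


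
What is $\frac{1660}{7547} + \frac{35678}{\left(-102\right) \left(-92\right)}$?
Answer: $\frac{142419653}{35410524} \approx 4.022$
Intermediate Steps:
$\frac{1660}{7547} + \frac{35678}{\left(-102\right) \left(-92\right)} = 1660 \cdot \frac{1}{7547} + \frac{35678}{9384} = \frac{1660}{7547} + 35678 \cdot \frac{1}{9384} = \frac{1660}{7547} + \frac{17839}{4692} = \frac{142419653}{35410524}$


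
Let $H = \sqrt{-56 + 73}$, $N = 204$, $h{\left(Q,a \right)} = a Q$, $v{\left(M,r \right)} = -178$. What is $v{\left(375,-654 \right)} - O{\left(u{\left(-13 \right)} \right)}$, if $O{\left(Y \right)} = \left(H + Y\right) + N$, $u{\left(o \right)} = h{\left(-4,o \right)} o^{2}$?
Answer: $-9170 - \sqrt{17} \approx -9174.1$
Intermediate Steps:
$h{\left(Q,a \right)} = Q a$
$u{\left(o \right)} = - 4 o^{3}$ ($u{\left(o \right)} = - 4 o o^{2} = - 4 o^{3}$)
$H = \sqrt{17} \approx 4.1231$
$O{\left(Y \right)} = 204 + Y + \sqrt{17}$ ($O{\left(Y \right)} = \left(\sqrt{17} + Y\right) + 204 = \left(Y + \sqrt{17}\right) + 204 = 204 + Y + \sqrt{17}$)
$v{\left(375,-654 \right)} - O{\left(u{\left(-13 \right)} \right)} = -178 - \left(204 - 4 \left(-13\right)^{3} + \sqrt{17}\right) = -178 - \left(204 - -8788 + \sqrt{17}\right) = -178 - \left(204 + 8788 + \sqrt{17}\right) = -178 - \left(8992 + \sqrt{17}\right) = -9170 - \sqrt{17}$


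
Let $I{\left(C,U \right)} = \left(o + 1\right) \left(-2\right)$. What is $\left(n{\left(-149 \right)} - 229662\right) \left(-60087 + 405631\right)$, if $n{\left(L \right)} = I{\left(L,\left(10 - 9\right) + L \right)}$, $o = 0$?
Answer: $-79359017216$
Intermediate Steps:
$I{\left(C,U \right)} = -2$ ($I{\left(C,U \right)} = \left(0 + 1\right) \left(-2\right) = 1 \left(-2\right) = -2$)
$n{\left(L \right)} = -2$
$\left(n{\left(-149 \right)} - 229662\right) \left(-60087 + 405631\right) = \left(-2 - 229662\right) \left(-60087 + 405631\right) = \left(-229664\right) 345544 = -79359017216$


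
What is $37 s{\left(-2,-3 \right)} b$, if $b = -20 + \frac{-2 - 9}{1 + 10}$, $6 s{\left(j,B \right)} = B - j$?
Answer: $\frac{259}{2} \approx 129.5$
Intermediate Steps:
$s{\left(j,B \right)} = - \frac{j}{6} + \frac{B}{6}$ ($s{\left(j,B \right)} = \frac{B - j}{6} = - \frac{j}{6} + \frac{B}{6}$)
$b = -21$ ($b = -20 - \frac{11}{11} = -20 - 1 = -21$)
$37 s{\left(-2,-3 \right)} b = 37 \left(\left(- \frac{1}{6}\right) \left(-2\right) + \frac{1}{6} \left(-3\right)\right) \left(-21\right) = 37 \left(\frac{1}{3} - \frac{1}{2}\right) \left(-21\right) = 37 \left(- \frac{1}{6}\right) \left(-21\right) = \left(- \frac{37}{6}\right) \left(-21\right) = \frac{259}{2}$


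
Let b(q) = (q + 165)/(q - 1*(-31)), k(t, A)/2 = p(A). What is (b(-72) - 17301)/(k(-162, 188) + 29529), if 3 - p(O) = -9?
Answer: -236478/403891 ≈ -0.58550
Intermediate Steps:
p(O) = 12 (p(O) = 3 - 1*(-9) = 3 + 9 = 12)
k(t, A) = 24 (k(t, A) = 2*12 = 24)
b(q) = (165 + q)/(31 + q) (b(q) = (165 + q)/(q + 31) = (165 + q)/(31 + q))
(b(-72) - 17301)/(k(-162, 188) + 29529) = ((165 - 72)/(31 - 72) - 17301)/(24 + 29529) = (93/(-41) - 17301)/29553 = (-1/41*93 - 17301)*(1/29553) = (-93/41 - 17301)*(1/29553) = -709434/41*1/29553 = -236478/403891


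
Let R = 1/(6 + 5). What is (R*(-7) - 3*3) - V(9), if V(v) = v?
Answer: -205/11 ≈ -18.636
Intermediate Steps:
R = 1/11 ≈ 0.090909
(R*(-7) - 3*3) - V(9) = ((1/11)*(-7) - 3*3) - 1*9 = (-7/11 - 9) - 9 = -106/11 - 9 = -205/11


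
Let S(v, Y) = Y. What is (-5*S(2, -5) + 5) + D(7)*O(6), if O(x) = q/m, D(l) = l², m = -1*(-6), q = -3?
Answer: 11/2 ≈ 5.5000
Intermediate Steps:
m = 6
O(x) = -½ (O(x) = -3/6 = -3*⅙ = -½)
(-5*S(2, -5) + 5) + D(7)*O(6) = (-5*(-5) + 5) + 7²*(-½) = (25 + 5) + 49*(-½) = 30 - 49/2 = 11/2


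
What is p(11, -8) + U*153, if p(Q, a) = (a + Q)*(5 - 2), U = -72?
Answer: -11007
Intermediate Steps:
p(Q, a) = 3*Q + 3*a (p(Q, a) = (Q + a)*3 = 3*Q + 3*a)
p(11, -8) + U*153 = (3*11 + 3*(-8)) - 72*153 = (33 - 24) - 11016 = 9 - 11016 = -11007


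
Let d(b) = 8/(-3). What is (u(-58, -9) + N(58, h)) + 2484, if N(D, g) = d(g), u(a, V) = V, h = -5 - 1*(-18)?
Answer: 7417/3 ≈ 2472.3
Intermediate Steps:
h = 13 (h = -5 + 18 = 13)
d(b) = -8/3 (d(b) = 8*(-⅓) = -8/3)
N(D, g) = -8/3
(u(-58, -9) + N(58, h)) + 2484 = (-9 - 8/3) + 2484 = -35/3 + 2484 = 7417/3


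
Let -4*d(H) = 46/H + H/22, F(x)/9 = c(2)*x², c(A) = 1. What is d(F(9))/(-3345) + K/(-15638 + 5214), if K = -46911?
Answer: 157376696858/34951092165 ≈ 4.5028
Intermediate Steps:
F(x) = 9*x² (F(x) = 9*(1*x²) = 9*x²)
d(H) = -23/(2*H) - H/88 (d(H) = -(46/H + H/22)/4 = -23/(2*H) - H/88)
d(F(9))/(-3345) + K/(-15638 + 5214) = ((-1012 - (9*9²)²)/(88*((9*9²))))/(-3345) - 46911/(-15638 + 5214) = ((-1012 - (9*81)²)/(88*((9*81))))*(-1/3345) - 46911/(-10424) = ((1/88)*(-1012 - 1*729²)/729)*(-1/3345) - 46911*(-1/10424) = ((1/88)*(1/729)*(-1012 - 1*531441))*(-1/3345) + 46911/10424 = ((1/88)*(1/729)*(-1012 - 531441))*(-1/3345) + 46911/10424 = ((1/88)*(1/729)*(-532453))*(-1/3345) + 46911/10424 = -532453/64152*(-1/3345) + 46911/10424 = 532453/214588440 + 46911/10424 = 157376696858/34951092165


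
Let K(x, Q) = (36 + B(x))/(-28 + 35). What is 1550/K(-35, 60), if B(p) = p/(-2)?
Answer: 21700/107 ≈ 202.80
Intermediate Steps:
B(p) = -p/2 (B(p) = p*(-½) = -p/2)
K(x, Q) = 36/7 - x/14 (K(x, Q) = (36 - x/2)/(-28 + 35) = (36 - x/2)/7 = (36 - x/2)*(⅐) = 36/7 - x/14)
1550/K(-35, 60) = 1550/(36/7 - 1/14*(-35)) = 1550/(36/7 + 5/2) = 1550/(107/14) = 1550*(14/107) = 21700/107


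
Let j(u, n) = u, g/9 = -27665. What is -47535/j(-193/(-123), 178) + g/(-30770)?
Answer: -35971627149/1187722 ≈ -30286.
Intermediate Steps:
g = -248985 (g = 9*(-27665) = -248985)
-47535/j(-193/(-123), 178) + g/(-30770) = -47535/((-193/(-123))) - 248985/(-30770) = -47535/((-193*(-1/123))) - 248985*(-1/30770) = -47535/193/123 + 49797/6154 = -47535*123/193 + 49797/6154 = -5846805/193 + 49797/6154 = -35971627149/1187722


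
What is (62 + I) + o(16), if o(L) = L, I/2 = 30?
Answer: 138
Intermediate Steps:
I = 60 (I = 2*30 = 60)
(62 + I) + o(16) = (62 + 60) + 16 = 122 + 16 = 138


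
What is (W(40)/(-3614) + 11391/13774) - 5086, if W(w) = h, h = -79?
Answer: -63283734769/12444809 ≈ -5085.1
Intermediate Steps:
W(w) = -79
(W(40)/(-3614) + 11391/13774) - 5086 = (-79/(-3614) + 11391/13774) - 5086 = (-79*(-1/3614) + 11391*(1/13774)) - 5086 = (79/3614 + 11391/13774) - 5086 = 10563805/12444809 - 5086 = -63283734769/12444809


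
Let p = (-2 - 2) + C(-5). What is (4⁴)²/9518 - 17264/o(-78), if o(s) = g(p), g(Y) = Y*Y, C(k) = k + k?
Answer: -18934212/233191 ≈ -81.196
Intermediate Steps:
C(k) = 2*k
p = -14 (p = (-2 - 2) + 2*(-5) = -4 - 10 = -14)
g(Y) = Y²
o(s) = 196 (o(s) = (-14)² = 196)
(4⁴)²/9518 - 17264/o(-78) = (4⁴)²/9518 - 17264/196 = 256²*(1/9518) - 17264*1/196 = 65536*(1/9518) - 4316/49 = 32768/4759 - 4316/49 = -18934212/233191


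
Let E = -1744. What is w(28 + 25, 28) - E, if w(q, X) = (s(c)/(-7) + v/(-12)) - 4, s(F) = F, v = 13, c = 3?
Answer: 146033/84 ≈ 1738.5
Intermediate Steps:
w(q, X) = -463/84 (w(q, X) = (3/(-7) + 13/(-12)) - 4 = (3*(-1/7) + 13*(-1/12)) - 4 = (-3/7 - 13/12) - 4 = -127/84 - 4 = -463/84)
w(28 + 25, 28) - E = -463/84 - 1*(-1744) = -463/84 + 1744 = 146033/84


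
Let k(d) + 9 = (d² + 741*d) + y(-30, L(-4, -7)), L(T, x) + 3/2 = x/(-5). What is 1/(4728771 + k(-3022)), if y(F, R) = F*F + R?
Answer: 10/116228439 ≈ 8.6038e-8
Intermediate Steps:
L(T, x) = -3/2 - x/5 (L(T, x) = -3/2 + x/(-5) = -3/2 + x*(-⅕) = -3/2 - x/5)
y(F, R) = R + F² (y(F, R) = F² + R = R + F²)
k(d) = 8909/10 + d² + 741*d (k(d) = -9 + ((d² + 741*d) + ((-3/2 - ⅕*(-7)) + (-30)²)) = -9 + ((d² + 741*d) + ((-3/2 + 7/5) + 900)) = -9 + ((d² + 741*d) + (-⅒ + 900)) = -9 + ((d² + 741*d) + 8999/10) = -9 + (8999/10 + d² + 741*d) = 8909/10 + d² + 741*d)
1/(4728771 + k(-3022)) = 1/(4728771 + (8909/10 + (-3022)² + 741*(-3022))) = 1/(4728771 + (8909/10 + 9132484 - 2239302)) = 1/(4728771 + 68940729/10) = 1/(116228439/10) = 10/116228439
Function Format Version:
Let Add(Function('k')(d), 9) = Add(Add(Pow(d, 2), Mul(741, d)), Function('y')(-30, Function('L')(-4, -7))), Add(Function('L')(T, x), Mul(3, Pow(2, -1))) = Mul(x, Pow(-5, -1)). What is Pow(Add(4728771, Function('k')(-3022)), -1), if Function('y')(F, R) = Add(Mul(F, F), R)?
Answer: Rational(10, 116228439) ≈ 8.6038e-8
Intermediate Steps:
Function('L')(T, x) = Add(Rational(-3, 2), Mul(Rational(-1, 5), x)) (Function('L')(T, x) = Add(Rational(-3, 2), Mul(x, Pow(-5, -1))) = Add(Rational(-3, 2), Mul(x, Rational(-1, 5))) = Add(Rational(-3, 2), Mul(Rational(-1, 5), x)))
Function('y')(F, R) = Add(R, Pow(F, 2)) (Function('y')(F, R) = Add(Pow(F, 2), R) = Add(R, Pow(F, 2)))
Function('k')(d) = Add(Rational(8909, 10), Pow(d, 2), Mul(741, d)) (Function('k')(d) = Add(-9, Add(Add(Pow(d, 2), Mul(741, d)), Add(Add(Rational(-3, 2), Mul(Rational(-1, 5), -7)), Pow(-30, 2)))) = Add(-9, Add(Add(Pow(d, 2), Mul(741, d)), Add(Add(Rational(-3, 2), Rational(7, 5)), 900))) = Add(-9, Add(Add(Pow(d, 2), Mul(741, d)), Add(Rational(-1, 10), 900))) = Add(-9, Add(Add(Pow(d, 2), Mul(741, d)), Rational(8999, 10))) = Add(-9, Add(Rational(8999, 10), Pow(d, 2), Mul(741, d))) = Add(Rational(8909, 10), Pow(d, 2), Mul(741, d)))
Pow(Add(4728771, Function('k')(-3022)), -1) = Pow(Add(4728771, Add(Rational(8909, 10), Pow(-3022, 2), Mul(741, -3022))), -1) = Pow(Add(4728771, Add(Rational(8909, 10), 9132484, -2239302)), -1) = Pow(Add(4728771, Rational(68940729, 10)), -1) = Pow(Rational(116228439, 10), -1) = Rational(10, 116228439)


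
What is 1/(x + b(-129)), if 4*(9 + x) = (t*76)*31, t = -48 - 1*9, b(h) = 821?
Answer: -1/32761 ≈ -3.0524e-5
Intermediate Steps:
t = -57 (t = -48 - 9 = -57)
x = -33582 (x = -9 + (-57*76*31)/4 = -9 + (-4332*31)/4 = -9 + (¼)*(-134292) = -9 - 33573 = -33582)
1/(x + b(-129)) = 1/(-33582 + 821) = 1/(-32761) = -1/32761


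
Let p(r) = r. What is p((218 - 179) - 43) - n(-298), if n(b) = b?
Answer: 294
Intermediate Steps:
p((218 - 179) - 43) - n(-298) = ((218 - 179) - 43) - 1*(-298) = (39 - 43) + 298 = -4 + 298 = 294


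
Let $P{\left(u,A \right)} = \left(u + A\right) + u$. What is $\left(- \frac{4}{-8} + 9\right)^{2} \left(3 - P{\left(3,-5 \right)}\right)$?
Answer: $\frac{361}{2} \approx 180.5$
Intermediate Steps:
$P{\left(u,A \right)} = A + 2 u$ ($P{\left(u,A \right)} = \left(A + u\right) + u = A + 2 u$)
$\left(- \frac{4}{-8} + 9\right)^{2} \left(3 - P{\left(3,-5 \right)}\right) = \left(- \frac{4}{-8} + 9\right)^{2} \left(3 - \left(-5 + 2 \cdot 3\right)\right) = \left(\left(-4\right) \left(- \frac{1}{8}\right) + 9\right)^{2} \left(3 - \left(-5 + 6\right)\right) = \left(\frac{1}{2} + 9\right)^{2} \left(3 - 1\right) = \left(\frac{19}{2}\right)^{2} \left(3 - 1\right) = \frac{361}{4} \cdot 2 = \frac{361}{2}$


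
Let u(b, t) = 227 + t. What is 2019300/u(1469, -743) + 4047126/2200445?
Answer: -370105855957/94619135 ≈ -3911.5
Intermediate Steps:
2019300/u(1469, -743) + 4047126/2200445 = 2019300/(227 - 743) + 4047126/2200445 = 2019300/(-516) + 4047126*(1/2200445) = 2019300*(-1/516) + 4047126/2200445 = -168275/43 + 4047126/2200445 = -370105855957/94619135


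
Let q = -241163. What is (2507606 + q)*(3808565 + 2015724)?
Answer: 13200419034027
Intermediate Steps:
(2507606 + q)*(3808565 + 2015724) = (2507606 - 241163)*(3808565 + 2015724) = 2266443*5824289 = 13200419034027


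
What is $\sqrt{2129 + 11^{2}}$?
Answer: $15 \sqrt{10} \approx 47.434$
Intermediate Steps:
$\sqrt{2129 + 11^{2}} = \sqrt{2129 + 121} = \sqrt{2250} = 15 \sqrt{10}$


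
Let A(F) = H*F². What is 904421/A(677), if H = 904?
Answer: 904421/414329416 ≈ 0.0021829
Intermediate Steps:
A(F) = 904*F²
904421/A(677) = 904421/((904*677²)) = 904421/((904*458329)) = 904421/414329416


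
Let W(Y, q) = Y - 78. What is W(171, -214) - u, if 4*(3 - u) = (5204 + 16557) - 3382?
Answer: 18739/4 ≈ 4684.8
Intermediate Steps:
W(Y, q) = -78 + Y
u = -18367/4 (u = 3 - ((5204 + 16557) - 3382)/4 = 3 - (21761 - 3382)/4 = 3 - ¼*18379 = 3 - 18379/4 = -18367/4 ≈ -4591.8)
W(171, -214) - u = (-78 + 171) - 1*(-18367/4) = 93 + 18367/4 = 18739/4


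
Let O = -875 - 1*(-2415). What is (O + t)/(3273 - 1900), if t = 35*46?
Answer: 3150/1373 ≈ 2.2942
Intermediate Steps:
t = 1610
O = 1540 (O = -875 + 2415 = 1540)
(O + t)/(3273 - 1900) = (1540 + 1610)/(3273 - 1900) = 3150/1373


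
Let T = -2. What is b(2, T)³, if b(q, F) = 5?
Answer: 125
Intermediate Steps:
b(2, T)³ = 5³ = 125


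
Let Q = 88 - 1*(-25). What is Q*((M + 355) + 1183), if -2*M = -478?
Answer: 200801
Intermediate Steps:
Q = 113 (Q = 88 + 25 = 113)
M = 239 (M = -½*(-478) = 239)
Q*((M + 355) + 1183) = 113*((239 + 355) + 1183) = 113*(594 + 1183) = 113*1777 = 200801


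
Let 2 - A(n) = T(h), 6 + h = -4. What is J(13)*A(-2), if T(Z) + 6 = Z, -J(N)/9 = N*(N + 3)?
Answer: -33696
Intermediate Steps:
J(N) = -9*N*(3 + N) (J(N) = -9*N*(N + 3) = -9*N*(3 + N))
h = -10 (h = -6 - 4 = -10)
T(Z) = -6 + Z
A(n) = 18 (A(n) = 2 - (-6 - 10) = 2 - 1*(-16) = 2 + 16 = 18)
J(13)*A(-2) = -9*13*(3 + 13)*18 = -9*13*16*18 = -1872*18 = -33696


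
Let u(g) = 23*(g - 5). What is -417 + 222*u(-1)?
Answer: -31053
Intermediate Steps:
u(g) = -115 + 23*g (u(g) = 23*(-5 + g) = -115 + 23*g)
-417 + 222*u(-1) = -417 + 222*(-115 + 23*(-1)) = -417 + 222*(-115 - 23) = -417 + 222*(-138) = -417 - 30636 = -31053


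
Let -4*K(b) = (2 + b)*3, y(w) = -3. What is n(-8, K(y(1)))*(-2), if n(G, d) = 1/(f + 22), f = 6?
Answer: -1/14 ≈ -0.071429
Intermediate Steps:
K(b) = -3/2 - 3*b/4 (K(b) = -(2 + b)*3/4 = -(6 + 3*b)/4 = -3/2 - 3*b/4)
n(G, d) = 1/28 (n(G, d) = 1/(6 + 22) = 1/28)
n(-8, K(y(1)))*(-2) = (1/28)*(-2) = -1/14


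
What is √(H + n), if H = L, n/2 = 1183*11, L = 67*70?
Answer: 2*√7679 ≈ 175.26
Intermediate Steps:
L = 4690
n = 26026 (n = 2*(1183*11) = 2*13013 = 26026)
H = 4690
√(H + n) = √(4690 + 26026) = √30716 = 2*√7679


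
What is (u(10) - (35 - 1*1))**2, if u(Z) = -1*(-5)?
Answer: 841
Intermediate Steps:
u(Z) = 5
(u(10) - (35 - 1*1))**2 = (5 - (35 - 1*1))**2 = (5 - (35 - 1))**2 = (5 - 1*34)**2 = (5 - 34)**2 = (-29)**2 = 841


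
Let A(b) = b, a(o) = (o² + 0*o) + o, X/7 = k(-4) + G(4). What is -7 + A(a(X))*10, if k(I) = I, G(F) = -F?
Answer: 30793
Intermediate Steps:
X = -56 (X = 7*(-4 - 1*4) = 7*(-4 - 4) = 7*(-8) = -56)
a(o) = o + o² (a(o) = (o² + 0) + o = o² + o = o + o²)
-7 + A(a(X))*10 = -7 - 56*(1 - 56)*10 = -7 - 56*(-55)*10 = -7 + 3080*10 = -7 + 30800 = 30793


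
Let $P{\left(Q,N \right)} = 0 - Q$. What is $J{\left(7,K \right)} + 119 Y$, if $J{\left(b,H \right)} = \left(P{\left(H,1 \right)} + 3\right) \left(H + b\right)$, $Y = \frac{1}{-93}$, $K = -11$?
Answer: $- \frac{5327}{93} \approx -57.28$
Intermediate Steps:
$Y = - \frac{1}{93} \approx -0.010753$
$P{\left(Q,N \right)} = - Q$
$J{\left(b,H \right)} = \left(3 - H\right) \left(H + b\right)$ ($J{\left(b,H \right)} = \left(- H + 3\right) \left(H + b\right) = \left(3 - H\right) \left(H + b\right)$)
$J{\left(7,K \right)} + 119 Y = \left(- \left(-11\right)^{2} + 3 \left(-11\right) + 3 \cdot 7 - \left(-11\right) 7\right) + 119 \left(- \frac{1}{93}\right) = \left(\left(-1\right) 121 - 33 + 21 + 77\right) - \frac{119}{93} = \left(-121 - 33 + 21 + 77\right) - \frac{119}{93} = -56 - \frac{119}{93} = - \frac{5327}{93}$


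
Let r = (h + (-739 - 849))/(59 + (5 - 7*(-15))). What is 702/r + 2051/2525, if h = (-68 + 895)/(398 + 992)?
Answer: -411864203357/5571394825 ≈ -73.925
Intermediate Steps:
h = 827/1390 ≈ 0.59496
r = -2206493/234910 (r = (827/1390 + (-739 - 849))/(59 + (5 - 7*(-15))) = (827/1390 - 1588)/(59 + (5 + 105)) = -2206493/(1390*(59 + 110)) = -2206493/1390/169 = -2206493/1390*1/169 = -2206493/234910 ≈ -9.3929)
702/r + 2051/2525 = 702/(-2206493/234910) + 2051/2525 = 702*(-234910/2206493) + 2051*(1/2525) = -164906820/2206493 + 2051/2525 = -411864203357/5571394825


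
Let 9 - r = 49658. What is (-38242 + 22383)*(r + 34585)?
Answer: 238899976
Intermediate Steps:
r = -49649 (r = 9 - 1*49658 = 9 - 49658 = -49649)
(-38242 + 22383)*(r + 34585) = (-38242 + 22383)*(-49649 + 34585) = -15859*(-15064) = 238899976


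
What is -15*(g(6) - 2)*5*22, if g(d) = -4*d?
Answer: 42900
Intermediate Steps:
-15*(g(6) - 2)*5*22 = -15*(-4*6 - 2)*5*22 = -15*(-24 - 2)*5*22 = -(-390)*5*22 = -15*(-130)*22 = 1950*22 = 42900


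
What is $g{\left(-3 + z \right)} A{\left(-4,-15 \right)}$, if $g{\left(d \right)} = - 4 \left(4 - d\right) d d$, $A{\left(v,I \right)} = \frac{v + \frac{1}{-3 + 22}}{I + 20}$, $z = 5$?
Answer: $\frac{480}{19} \approx 25.263$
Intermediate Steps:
$A{\left(v,I \right)} = \frac{\frac{1}{19} + v}{20 + I}$ ($A{\left(v,I \right)} = \frac{v + \frac{1}{19}}{20 + I} = \frac{\frac{1}{19} + v}{20 + I}$)
$g{\left(d \right)} = d^{2} \left(-16 + 4 d\right)$ ($g{\left(d \right)} = \left(-16 + 4 d\right) d^{2} = d^{2} \left(-16 + 4 d\right)$)
$g{\left(-3 + z \right)} A{\left(-4,-15 \right)} = 4 \left(-3 + 5\right)^{2} \left(-4 + \left(-3 + 5\right)\right) \frac{\frac{1}{19} - 4}{20 - 15} = 4 \cdot 2^{2} \left(-4 + 2\right) \frac{1}{5} \left(- \frac{75}{19}\right) = 4 \cdot 4 \left(-2\right) \frac{1}{5} \left(- \frac{75}{19}\right) = \left(-32\right) \left(- \frac{15}{19}\right) = \frac{480}{19}$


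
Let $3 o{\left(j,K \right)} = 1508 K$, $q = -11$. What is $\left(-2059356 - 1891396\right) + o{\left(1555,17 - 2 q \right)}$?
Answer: $-3931148$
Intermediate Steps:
$o{\left(j,K \right)} = \frac{1508 K}{3}$
$\left(-2059356 - 1891396\right) + o{\left(1555,17 - 2 q \right)} = \left(-2059356 - 1891396\right) + \frac{1508 \left(17 - -22\right)}{3} = \left(-2059356 - 1891396\right) + \frac{1508 \left(17 + 22\right)}{3} = -3950752 + \frac{1508}{3} \cdot 39 = -3950752 + 19604 = -3931148$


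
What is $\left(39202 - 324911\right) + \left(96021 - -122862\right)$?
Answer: $-66826$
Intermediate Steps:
$\left(39202 - 324911\right) + \left(96021 - -122862\right) = -285709 + \left(96021 + 122862\right) = -285709 + 218883 = -66826$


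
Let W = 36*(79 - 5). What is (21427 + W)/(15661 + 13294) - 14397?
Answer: -416841044/28955 ≈ -14396.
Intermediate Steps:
W = 2664 (W = 36*74 = 2664)
(21427 + W)/(15661 + 13294) - 14397 = (21427 + 2664)/(15661 + 13294) - 14397 = 24091/28955 - 14397 = -416841044/28955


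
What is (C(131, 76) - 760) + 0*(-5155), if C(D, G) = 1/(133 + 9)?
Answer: -107919/142 ≈ -759.99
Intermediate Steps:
C(D, G) = 1/142
(C(131, 76) - 760) + 0*(-5155) = (1/142 - 760) + 0*(-5155) = -107919/142 + 0 = -107919/142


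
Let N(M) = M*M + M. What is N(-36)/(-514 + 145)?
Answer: -140/41 ≈ -3.4146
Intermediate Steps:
N(M) = M + M² (N(M) = M² + M = M + M²)
N(-36)/(-514 + 145) = (-36*(1 - 36))/(-514 + 145) = -36*(-35)/(-369) = 1260*(-1/369) = -140/41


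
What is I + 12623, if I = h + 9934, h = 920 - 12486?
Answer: 10991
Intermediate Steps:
h = -11566
I = -1632 (I = -11566 + 9934 = -1632)
I + 12623 = -1632 + 12623 = 10991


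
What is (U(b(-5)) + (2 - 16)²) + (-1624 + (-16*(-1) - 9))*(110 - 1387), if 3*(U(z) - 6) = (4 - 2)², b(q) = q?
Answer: 6195337/3 ≈ 2.0651e+6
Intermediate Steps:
U(z) = 22/3 (U(z) = 6 + (4 - 2)²/3 = 6 + (⅓)*2² = 6 + (⅓)*4 = 6 + 4/3 = 22/3)
(U(b(-5)) + (2 - 16)²) + (-1624 + (-16*(-1) - 9))*(110 - 1387) = (22/3 + (2 - 16)²) + (-1624 + (-16*(-1) - 9))*(110 - 1387) = (22/3 + (-14)²) + (-1624 + (16 - 9))*(-1277) = (22/3 + 196) + (-1624 + 7)*(-1277) = 610/3 - 1617*(-1277) = 610/3 + 2064909 = 6195337/3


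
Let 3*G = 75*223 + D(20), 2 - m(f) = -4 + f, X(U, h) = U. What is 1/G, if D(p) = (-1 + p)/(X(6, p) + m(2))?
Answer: 30/167269 ≈ 0.00017935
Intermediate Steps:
m(f) = 6 - f (m(f) = 2 - (-4 + f) = 2 + (4 - f) = 6 - f)
D(p) = -⅒ + p/10 (D(p) = (-1 + p)/(6 + (6 - 1*2)) = (-1 + p)/(6 + (6 - 2)) = (-1 + p)/(6 + 4) = (-1 + p)/10 = (-1 + p)*(⅒) = -⅒ + p/10)
G = 167269/30 (G = (75*223 + (-⅒ + (⅒)*20))/3 = (16725 + (-⅒ + 2))/3 = (16725 + 19/10)/3 = (⅓)*(167269/10) = 167269/30 ≈ 5575.6)
1/G = 1/(167269/30) = 30/167269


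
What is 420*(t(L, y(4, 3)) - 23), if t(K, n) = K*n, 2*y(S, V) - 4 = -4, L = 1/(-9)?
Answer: -9660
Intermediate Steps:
L = -1/9 ≈ -0.11111
y(S, V) = 0 (y(S, V) = 2 + (1/2)*(-4) = 2 - 2 = 0)
420*(t(L, y(4, 3)) - 23) = 420*(-1/9*0 - 23) = 420*(0 - 23) = 420*(-23) = -9660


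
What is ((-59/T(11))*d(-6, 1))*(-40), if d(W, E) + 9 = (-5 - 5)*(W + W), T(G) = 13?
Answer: 261960/13 ≈ 20151.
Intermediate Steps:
d(W, E) = -9 - 20*W (d(W, E) = -9 + (-5 - 5)*(W + W) = -9 - 20*W)
((-59/T(11))*d(-6, 1))*(-40) = ((-59/13)*(-9 - 20*(-6)))*(-40) = ((-59*1/13)*(-9 + 120))*(-40) = -59/13*111*(-40) = -6549/13*(-40) = 261960/13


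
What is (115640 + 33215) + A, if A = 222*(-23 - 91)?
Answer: 123547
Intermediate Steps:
A = -25308 (A = 222*(-114) = -25308)
(115640 + 33215) + A = (115640 + 33215) - 25308 = 148855 - 25308 = 123547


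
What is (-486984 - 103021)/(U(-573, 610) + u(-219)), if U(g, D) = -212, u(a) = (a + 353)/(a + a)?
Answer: 25842219/9299 ≈ 2779.0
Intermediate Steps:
u(a) = (353 + a)/(2*a) (u(a) = (353 + a)/((2*a)) = (353 + a)*(1/(2*a)) = (353 + a)/(2*a))
(-486984 - 103021)/(U(-573, 610) + u(-219)) = (-486984 - 103021)/(-212 + (1/2)*(353 - 219)/(-219)) = -590005/(-212 + (1/2)*(-1/219)*134) = -590005/(-212 - 67/219) = -590005/(-46495/219) = -590005*(-219/46495) = 25842219/9299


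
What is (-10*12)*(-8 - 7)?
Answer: 1800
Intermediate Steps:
(-10*12)*(-8 - 7) = -120*(-15) = 1800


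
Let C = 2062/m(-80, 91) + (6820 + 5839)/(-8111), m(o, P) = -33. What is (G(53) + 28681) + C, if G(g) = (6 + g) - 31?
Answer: 7667194438/267663 ≈ 28645.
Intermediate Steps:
G(g) = -25 + g
C = -17142629/267663 (C = 2062/(-33) + (6820 + 5839)/(-8111) = 2062*(-1/33) + 12659*(-1/8111) = -2062/33 - 12659/8111 = -17142629/267663 ≈ -64.046)
(G(53) + 28681) + C = ((-25 + 53) + 28681) - 17142629/267663 = (28 + 28681) - 17142629/267663 = 28709 - 17142629/267663 = 7667194438/267663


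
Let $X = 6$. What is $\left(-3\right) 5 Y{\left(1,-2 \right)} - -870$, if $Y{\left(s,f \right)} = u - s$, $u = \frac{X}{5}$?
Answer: $867$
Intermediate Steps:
$u = \frac{6}{5} \approx 1.2$
$Y{\left(s,f \right)} = \frac{6}{5} - s$
$\left(-3\right) 5 Y{\left(1,-2 \right)} - -870 = \left(-3\right) 5 \left(\frac{6}{5} - 1\right) - -870 = - 15 \left(\frac{6}{5} - 1\right) + 870 = \left(-15\right) \frac{1}{5} + 870 = -3 + 870 = 867$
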